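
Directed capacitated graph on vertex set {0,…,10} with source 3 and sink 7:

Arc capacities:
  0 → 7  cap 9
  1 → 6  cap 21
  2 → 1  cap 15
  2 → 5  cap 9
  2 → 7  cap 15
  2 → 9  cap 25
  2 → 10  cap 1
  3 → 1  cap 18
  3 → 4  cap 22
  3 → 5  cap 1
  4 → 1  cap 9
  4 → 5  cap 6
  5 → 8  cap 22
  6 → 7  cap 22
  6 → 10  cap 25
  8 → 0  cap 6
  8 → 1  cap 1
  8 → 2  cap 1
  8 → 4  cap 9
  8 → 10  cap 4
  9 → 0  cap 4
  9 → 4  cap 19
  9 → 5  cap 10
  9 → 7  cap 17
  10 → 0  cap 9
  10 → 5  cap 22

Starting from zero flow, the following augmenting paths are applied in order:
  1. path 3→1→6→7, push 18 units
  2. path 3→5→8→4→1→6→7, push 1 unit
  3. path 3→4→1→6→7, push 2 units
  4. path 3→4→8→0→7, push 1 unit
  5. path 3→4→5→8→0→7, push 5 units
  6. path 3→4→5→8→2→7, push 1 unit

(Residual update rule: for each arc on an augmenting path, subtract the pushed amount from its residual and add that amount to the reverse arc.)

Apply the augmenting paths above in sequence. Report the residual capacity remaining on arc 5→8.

after path 1 (3→1→6→7, push 18): res(5,8)=22
after path 2 (3→5→8→4→1→6→7, push 1): res(5,8)=21
after path 3 (3→4→1→6→7, push 2): res(5,8)=21
after path 4 (3→4→8→0→7, push 1): res(5,8)=21
after path 5 (3→4→5→8→0→7, push 5): res(5,8)=16
after path 6 (3→4→5→8→2→7, push 1): res(5,8)=15

Residual capacity of (5,8): 15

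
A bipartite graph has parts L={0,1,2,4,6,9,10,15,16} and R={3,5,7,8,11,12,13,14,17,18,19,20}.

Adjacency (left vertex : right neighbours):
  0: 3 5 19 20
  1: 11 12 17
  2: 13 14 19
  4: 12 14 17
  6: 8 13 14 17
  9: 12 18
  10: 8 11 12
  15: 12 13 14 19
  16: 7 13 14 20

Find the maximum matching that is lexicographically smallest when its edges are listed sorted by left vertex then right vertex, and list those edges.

Lex-smallest maximum matching: {(0,3), (1,11), (2,13), (4,12), (6,14), (9,18), (10,8), (15,19), (16,7)}

|M| = 9 (so the lex-smallest maximum matching has 9 edges)
process left vertices in ascending order; for each, take the smallest-labelled available neighbour that still permits 9 edges overall, or leave it unmatched if none does
lex-smallest matching: {0-3, 1-11, 2-13, 4-12, 6-14, 9-18, 10-8, 15-19, 16-7}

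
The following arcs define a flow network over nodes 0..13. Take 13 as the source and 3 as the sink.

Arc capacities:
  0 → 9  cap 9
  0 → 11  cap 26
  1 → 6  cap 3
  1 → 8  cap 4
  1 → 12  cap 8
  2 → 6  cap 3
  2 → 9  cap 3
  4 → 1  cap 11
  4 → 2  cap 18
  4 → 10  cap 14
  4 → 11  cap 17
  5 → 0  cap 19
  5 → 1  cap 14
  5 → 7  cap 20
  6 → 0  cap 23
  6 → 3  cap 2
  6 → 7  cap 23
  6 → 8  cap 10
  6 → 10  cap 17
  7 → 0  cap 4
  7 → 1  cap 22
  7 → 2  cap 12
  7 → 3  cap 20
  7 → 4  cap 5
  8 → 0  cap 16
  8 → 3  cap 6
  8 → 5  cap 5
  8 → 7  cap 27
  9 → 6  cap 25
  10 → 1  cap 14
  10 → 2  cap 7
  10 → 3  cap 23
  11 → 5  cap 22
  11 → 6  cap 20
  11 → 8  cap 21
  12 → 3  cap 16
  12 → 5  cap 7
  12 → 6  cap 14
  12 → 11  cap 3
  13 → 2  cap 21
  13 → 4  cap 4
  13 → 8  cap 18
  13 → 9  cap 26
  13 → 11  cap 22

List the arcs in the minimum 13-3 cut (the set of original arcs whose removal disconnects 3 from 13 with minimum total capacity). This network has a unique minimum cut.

augment #1: 13→8→3 push 6
augment #2: 13→2→6→3 push 2
augment #3: 13→4→10→3 push 4
augment #4: 13→8→7→3 push 12
augment #5: 13→2→6→7→3 push 1
augment #6: 13→9→6→7→3 push 7
augment #7: 13→9→6→10→3 push 17
augment #8: 13→11→5→1→12→3 push 8
augment #9: 13→9→6→7→4→10→3 push 1
augment #10: 13→11→5→7→4→10→3 push 1
max flow = 59; residual-reachable set from 13 gives S-side
cut edges (S→T): {(1,12), (6,3), (7,3), (8,3), (10,3)} total cap 59

Min-cut arcs: {(1,12), (6,3), (7,3), (8,3), (10,3)} (total capacity 59)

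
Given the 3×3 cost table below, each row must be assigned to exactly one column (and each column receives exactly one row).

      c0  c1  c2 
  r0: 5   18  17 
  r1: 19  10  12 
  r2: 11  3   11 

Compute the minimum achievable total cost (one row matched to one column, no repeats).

optimal assignment: row0→col0 (cost 5), row1→col2 (cost 12), row2→col1 (cost 3)
total = 5 + 12 + 3 = 20

Minimum assignment cost: 20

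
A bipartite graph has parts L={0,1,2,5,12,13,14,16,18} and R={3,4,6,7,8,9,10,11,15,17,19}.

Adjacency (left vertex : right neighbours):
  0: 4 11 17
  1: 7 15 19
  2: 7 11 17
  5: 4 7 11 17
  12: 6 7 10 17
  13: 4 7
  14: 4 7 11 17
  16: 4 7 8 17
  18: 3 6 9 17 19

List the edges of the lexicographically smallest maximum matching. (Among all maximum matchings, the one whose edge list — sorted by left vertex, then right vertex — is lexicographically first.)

Lex-smallest maximum matching: {(0,4), (1,15), (2,7), (5,11), (12,6), (14,17), (16,8), (18,3)}

|M| = 8 (so the lex-smallest maximum matching has 8 edges)
process left vertices in ascending order; for each, take the smallest-labelled available neighbour that still permits 8 edges overall, or leave it unmatched if none does
lex-smallest matching: {0-4, 1-15, 2-7, 5-11, 12-6, 14-17, 16-8, 18-3}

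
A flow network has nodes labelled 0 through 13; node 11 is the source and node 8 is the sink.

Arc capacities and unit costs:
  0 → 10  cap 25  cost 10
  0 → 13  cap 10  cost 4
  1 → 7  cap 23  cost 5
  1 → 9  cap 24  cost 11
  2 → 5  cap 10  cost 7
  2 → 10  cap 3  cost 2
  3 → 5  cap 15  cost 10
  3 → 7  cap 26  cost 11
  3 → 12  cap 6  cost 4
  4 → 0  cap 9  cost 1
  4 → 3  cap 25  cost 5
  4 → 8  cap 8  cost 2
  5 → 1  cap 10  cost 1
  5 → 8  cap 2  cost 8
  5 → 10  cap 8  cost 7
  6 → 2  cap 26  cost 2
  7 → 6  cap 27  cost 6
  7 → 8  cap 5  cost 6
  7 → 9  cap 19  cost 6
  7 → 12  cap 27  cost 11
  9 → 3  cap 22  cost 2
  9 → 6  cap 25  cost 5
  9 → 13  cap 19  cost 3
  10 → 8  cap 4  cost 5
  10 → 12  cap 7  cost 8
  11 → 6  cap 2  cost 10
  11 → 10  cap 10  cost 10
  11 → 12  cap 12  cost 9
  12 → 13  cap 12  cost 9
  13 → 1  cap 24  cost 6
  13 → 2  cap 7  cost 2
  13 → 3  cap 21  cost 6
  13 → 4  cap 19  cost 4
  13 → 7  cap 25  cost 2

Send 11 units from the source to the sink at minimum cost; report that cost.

Minimum cost for 11 units: 228

shortest-cost path #1: 11→10→8 push 4 @ unit cost 15 (adds 60)
shortest-cost path #2: 11→12→13→4→8 push 7 @ unit cost 24 (adds 168)
total cost = 228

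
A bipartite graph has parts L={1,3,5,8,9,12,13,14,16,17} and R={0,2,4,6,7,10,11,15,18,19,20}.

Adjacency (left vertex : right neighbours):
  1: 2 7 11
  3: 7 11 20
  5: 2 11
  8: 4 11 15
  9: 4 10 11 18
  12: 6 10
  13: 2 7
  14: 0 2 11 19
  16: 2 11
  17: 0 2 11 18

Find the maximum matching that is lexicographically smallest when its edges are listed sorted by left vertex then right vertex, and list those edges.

|M| = 9 (so the lex-smallest maximum matching has 9 edges)
process left vertices in ascending order; for each, take the smallest-labelled available neighbour that still permits 9 edges overall, or leave it unmatched if none does
lex-smallest matching: {1-2, 3-20, 5-11, 8-4, 9-10, 12-6, 13-7, 14-0, 17-18}

Lex-smallest maximum matching: {(1,2), (3,20), (5,11), (8,4), (9,10), (12,6), (13,7), (14,0), (17,18)}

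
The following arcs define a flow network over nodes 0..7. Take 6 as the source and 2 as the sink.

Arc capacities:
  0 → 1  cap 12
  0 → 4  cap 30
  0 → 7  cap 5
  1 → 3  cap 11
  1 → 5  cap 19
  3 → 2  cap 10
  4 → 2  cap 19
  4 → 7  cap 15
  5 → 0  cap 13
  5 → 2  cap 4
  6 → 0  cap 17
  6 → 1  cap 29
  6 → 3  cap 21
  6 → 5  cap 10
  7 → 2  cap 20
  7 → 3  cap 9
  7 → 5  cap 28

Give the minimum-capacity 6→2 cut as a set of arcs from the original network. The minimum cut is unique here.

augment #1: 6→3→2 push 10
augment #2: 6→5→2 push 4
augment #3: 6→0→4→2 push 17
augment #4: 6→5→0→4→2 push 2
augment #5: 6→5→0→7→2 push 4
augment #6: 6→1→5→0→7→2 push 1
augment #7: 6→1→5→0→4→7→2 push 6
max flow = 44; residual-reachable set from 6 gives S-side
cut edges (S→T): {(3,2), (5,0), (5,2), (6,0)} total cap 44

Min-cut arcs: {(3,2), (5,0), (5,2), (6,0)} (total capacity 44)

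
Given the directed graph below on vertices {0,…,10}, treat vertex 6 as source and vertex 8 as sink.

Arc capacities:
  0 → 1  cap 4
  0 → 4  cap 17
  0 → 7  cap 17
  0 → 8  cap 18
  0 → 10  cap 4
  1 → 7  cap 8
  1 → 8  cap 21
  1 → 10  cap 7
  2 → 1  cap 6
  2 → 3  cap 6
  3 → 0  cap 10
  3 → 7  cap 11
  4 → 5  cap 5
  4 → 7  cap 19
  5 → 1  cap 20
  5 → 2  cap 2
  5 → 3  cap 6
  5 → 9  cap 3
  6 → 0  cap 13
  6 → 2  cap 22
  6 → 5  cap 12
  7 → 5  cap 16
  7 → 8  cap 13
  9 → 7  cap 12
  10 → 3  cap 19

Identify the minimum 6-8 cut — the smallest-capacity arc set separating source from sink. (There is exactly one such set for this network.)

augment #1: 6→0→8 push 13
augment #2: 6→2→1→8 push 6
augment #3: 6→5→1→8 push 12
augment #4: 6→2→3→0→8 push 5
augment #5: 6→2→3→7→8 push 1
max flow = 37; residual-reachable set from 6 gives S-side
cut edges (S→T): {(2,1), (2,3), (6,0), (6,5)} total cap 37

Min-cut arcs: {(2,1), (2,3), (6,0), (6,5)} (total capacity 37)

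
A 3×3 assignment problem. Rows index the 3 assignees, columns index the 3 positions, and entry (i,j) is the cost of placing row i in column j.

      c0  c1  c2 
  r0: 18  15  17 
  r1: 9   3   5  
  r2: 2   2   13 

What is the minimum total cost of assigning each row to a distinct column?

one of 2 optimal assignments: row0→col1 (cost 15), row1→col2 (cost 5), row2→col0 (cost 2)
total = 15 + 5 + 2 = 22

Minimum assignment cost: 22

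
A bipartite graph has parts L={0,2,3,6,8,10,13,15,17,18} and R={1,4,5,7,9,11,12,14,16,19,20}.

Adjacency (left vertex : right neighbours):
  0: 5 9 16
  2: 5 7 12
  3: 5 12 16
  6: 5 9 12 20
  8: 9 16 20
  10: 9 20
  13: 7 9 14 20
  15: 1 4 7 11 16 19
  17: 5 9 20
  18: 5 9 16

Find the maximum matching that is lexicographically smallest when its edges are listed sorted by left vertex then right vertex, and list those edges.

Lex-smallest maximum matching: {(0,5), (2,7), (3,12), (6,9), (8,16), (10,20), (13,14), (15,1)}

|M| = 8 (so the lex-smallest maximum matching has 8 edges)
process left vertices in ascending order; for each, take the smallest-labelled available neighbour that still permits 8 edges overall, or leave it unmatched if none does
lex-smallest matching: {0-5, 2-7, 3-12, 6-9, 8-16, 10-20, 13-14, 15-1}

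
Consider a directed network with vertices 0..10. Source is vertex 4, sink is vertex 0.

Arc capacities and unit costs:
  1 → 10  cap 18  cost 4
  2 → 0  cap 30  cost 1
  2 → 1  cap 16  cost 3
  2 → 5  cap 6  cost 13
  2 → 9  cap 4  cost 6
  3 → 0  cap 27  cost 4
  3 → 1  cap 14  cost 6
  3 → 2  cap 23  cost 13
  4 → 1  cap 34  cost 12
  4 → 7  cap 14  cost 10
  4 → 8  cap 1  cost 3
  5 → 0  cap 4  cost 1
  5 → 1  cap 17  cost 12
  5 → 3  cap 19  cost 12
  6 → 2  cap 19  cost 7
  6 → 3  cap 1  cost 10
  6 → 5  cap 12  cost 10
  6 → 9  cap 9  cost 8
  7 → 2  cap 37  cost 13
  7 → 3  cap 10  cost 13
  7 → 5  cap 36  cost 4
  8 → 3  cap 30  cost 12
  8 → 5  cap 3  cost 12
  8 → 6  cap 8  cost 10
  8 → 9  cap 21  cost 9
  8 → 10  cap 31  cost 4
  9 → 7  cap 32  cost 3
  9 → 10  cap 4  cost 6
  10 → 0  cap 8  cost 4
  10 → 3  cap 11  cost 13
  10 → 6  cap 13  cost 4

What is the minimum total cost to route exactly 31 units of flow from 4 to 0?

Minimum cost for 31 units: 703

shortest-cost path #1: 4→8→10→0 push 1 @ unit cost 11 (adds 11)
shortest-cost path #2: 4→7→5→0 push 4 @ unit cost 15 (adds 60)
shortest-cost path #3: 4→1→10→0 push 7 @ unit cost 20 (adds 140)
shortest-cost path #4: 4→7→2→0 push 10 @ unit cost 24 (adds 240)
shortest-cost path #5: 4→1→10→6→2→0 push 9 @ unit cost 28 (adds 252)
total cost = 703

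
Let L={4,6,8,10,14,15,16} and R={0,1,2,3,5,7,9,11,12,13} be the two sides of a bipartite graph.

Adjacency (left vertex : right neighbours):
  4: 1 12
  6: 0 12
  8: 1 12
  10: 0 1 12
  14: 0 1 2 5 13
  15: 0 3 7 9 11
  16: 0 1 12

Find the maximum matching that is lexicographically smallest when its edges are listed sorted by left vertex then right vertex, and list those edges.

Lex-smallest maximum matching: {(4,1), (6,0), (8,12), (14,2), (15,3)}

|M| = 5 (so the lex-smallest maximum matching has 5 edges)
process left vertices in ascending order; for each, take the smallest-labelled available neighbour that still permits 5 edges overall, or leave it unmatched if none does
lex-smallest matching: {4-1, 6-0, 8-12, 14-2, 15-3}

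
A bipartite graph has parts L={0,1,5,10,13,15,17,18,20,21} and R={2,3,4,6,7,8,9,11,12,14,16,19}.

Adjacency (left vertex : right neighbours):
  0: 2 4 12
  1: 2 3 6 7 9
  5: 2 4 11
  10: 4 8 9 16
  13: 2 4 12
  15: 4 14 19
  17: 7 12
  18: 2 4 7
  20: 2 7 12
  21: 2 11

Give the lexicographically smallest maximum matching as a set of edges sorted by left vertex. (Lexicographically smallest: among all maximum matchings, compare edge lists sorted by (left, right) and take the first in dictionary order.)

|M| = 8 (so the lex-smallest maximum matching has 8 edges)
process left vertices in ascending order; for each, take the smallest-labelled available neighbour that still permits 8 edges overall, or leave it unmatched if none does
lex-smallest matching: {0-2, 1-3, 5-4, 10-8, 13-12, 15-14, 17-7, 21-11}

Lex-smallest maximum matching: {(0,2), (1,3), (5,4), (10,8), (13,12), (15,14), (17,7), (21,11)}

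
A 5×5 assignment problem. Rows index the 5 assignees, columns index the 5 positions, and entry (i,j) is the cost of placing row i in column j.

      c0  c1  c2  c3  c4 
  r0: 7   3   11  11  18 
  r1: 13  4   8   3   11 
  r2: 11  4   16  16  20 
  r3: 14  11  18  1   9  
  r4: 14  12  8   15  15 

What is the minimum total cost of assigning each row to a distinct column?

one of 2 optimal assignments: row0→col0 (cost 7), row1→col3 (cost 3), row2→col1 (cost 4), row3→col4 (cost 9), row4→col2 (cost 8)
total = 7 + 3 + 4 + 9 + 8 = 31

Minimum assignment cost: 31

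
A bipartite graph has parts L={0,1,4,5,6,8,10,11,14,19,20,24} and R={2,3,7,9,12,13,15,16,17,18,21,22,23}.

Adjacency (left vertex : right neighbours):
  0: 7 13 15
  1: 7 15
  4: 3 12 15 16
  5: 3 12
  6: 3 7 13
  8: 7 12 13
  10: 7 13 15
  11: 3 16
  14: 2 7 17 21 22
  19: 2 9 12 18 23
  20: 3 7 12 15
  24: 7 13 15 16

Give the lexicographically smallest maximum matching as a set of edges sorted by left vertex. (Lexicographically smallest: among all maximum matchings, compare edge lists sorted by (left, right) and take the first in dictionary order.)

|M| = 8 (so the lex-smallest maximum matching has 8 edges)
process left vertices in ascending order; for each, take the smallest-labelled available neighbour that still permits 8 edges overall, or leave it unmatched if none does
lex-smallest matching: {0-7, 1-15, 4-3, 5-12, 6-13, 11-16, 14-2, 19-9}

Lex-smallest maximum matching: {(0,7), (1,15), (4,3), (5,12), (6,13), (11,16), (14,2), (19,9)}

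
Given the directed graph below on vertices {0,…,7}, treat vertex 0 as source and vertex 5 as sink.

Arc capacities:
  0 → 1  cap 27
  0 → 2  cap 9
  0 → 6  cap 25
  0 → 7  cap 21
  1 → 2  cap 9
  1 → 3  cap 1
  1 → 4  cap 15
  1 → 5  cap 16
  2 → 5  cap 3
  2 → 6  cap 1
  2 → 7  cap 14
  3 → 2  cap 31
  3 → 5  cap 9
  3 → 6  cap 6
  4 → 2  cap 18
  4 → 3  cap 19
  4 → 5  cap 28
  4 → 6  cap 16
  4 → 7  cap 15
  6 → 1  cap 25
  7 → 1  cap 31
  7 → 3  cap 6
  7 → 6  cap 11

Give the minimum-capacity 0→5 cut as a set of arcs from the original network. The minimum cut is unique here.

Min-cut arcs: {(1,3), (1,4), (1,5), (2,5), (7,3)} (total capacity 41)

augment #1: 0→1→5 push 16
augment #2: 0→2→5 push 3
augment #3: 0→1→3→5 push 1
augment #4: 0→1→4→5 push 10
augment #5: 0→7→3→5 push 6
augment #6: 0→6→1→4→5 push 5
max flow = 41; residual-reachable set from 0 gives S-side
cut edges (S→T): {(1,3), (1,4), (1,5), (2,5), (7,3)} total cap 41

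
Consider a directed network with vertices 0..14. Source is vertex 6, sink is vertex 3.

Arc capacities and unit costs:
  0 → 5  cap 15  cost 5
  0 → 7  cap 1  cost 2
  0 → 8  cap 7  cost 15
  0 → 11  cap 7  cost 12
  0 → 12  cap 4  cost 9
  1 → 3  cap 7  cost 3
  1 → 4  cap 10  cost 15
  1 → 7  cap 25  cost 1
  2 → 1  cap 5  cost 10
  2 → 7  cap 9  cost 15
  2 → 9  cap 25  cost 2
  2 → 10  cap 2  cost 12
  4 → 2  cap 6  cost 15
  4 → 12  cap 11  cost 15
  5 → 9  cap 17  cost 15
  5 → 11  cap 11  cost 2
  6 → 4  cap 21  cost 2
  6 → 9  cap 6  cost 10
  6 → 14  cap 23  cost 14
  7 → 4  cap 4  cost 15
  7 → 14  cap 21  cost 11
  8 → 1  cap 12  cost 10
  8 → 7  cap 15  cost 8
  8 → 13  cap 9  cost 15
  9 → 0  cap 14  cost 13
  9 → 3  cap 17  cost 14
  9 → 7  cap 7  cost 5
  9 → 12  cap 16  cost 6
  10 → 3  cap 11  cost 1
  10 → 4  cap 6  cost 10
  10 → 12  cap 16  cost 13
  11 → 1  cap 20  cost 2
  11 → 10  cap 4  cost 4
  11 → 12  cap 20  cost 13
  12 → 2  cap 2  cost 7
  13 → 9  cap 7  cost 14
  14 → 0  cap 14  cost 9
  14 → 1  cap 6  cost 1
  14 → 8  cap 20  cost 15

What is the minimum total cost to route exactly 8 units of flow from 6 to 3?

Minimum cost for 8 units: 156

shortest-cost path #1: 6→14→1→3 push 6 @ unit cost 18 (adds 108)
shortest-cost path #2: 6→9→3 push 2 @ unit cost 24 (adds 48)
total cost = 156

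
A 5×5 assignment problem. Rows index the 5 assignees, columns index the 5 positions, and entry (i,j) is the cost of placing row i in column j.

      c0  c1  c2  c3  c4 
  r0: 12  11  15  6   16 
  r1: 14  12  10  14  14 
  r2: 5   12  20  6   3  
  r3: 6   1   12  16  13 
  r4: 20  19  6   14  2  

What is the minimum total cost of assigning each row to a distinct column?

optimal assignment: row0→col3 (cost 6), row1→col2 (cost 10), row2→col0 (cost 5), row3→col1 (cost 1), row4→col4 (cost 2)
total = 6 + 10 + 5 + 1 + 2 = 24

Minimum assignment cost: 24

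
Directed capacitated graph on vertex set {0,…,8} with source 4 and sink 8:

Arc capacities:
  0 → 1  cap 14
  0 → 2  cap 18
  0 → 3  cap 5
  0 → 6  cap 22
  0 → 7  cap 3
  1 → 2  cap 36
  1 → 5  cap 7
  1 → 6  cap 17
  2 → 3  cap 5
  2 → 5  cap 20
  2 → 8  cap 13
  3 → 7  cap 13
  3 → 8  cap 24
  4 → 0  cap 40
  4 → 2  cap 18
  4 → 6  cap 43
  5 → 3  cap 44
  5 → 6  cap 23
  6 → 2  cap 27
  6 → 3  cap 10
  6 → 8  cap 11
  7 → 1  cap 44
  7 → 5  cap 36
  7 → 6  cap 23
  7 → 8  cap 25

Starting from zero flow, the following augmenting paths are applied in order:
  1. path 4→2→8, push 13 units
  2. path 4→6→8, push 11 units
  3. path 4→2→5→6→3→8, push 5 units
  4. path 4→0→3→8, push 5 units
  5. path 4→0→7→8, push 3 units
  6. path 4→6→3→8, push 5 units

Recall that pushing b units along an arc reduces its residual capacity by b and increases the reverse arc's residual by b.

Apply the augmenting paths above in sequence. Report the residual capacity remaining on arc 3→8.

Residual capacity of (3,8): 9

after path 1 (4→2→8, push 13): res(3,8)=24
after path 2 (4→6→8, push 11): res(3,8)=24
after path 3 (4→2→5→6→3→8, push 5): res(3,8)=19
after path 4 (4→0→3→8, push 5): res(3,8)=14
after path 5 (4→0→7→8, push 3): res(3,8)=14
after path 6 (4→6→3→8, push 5): res(3,8)=9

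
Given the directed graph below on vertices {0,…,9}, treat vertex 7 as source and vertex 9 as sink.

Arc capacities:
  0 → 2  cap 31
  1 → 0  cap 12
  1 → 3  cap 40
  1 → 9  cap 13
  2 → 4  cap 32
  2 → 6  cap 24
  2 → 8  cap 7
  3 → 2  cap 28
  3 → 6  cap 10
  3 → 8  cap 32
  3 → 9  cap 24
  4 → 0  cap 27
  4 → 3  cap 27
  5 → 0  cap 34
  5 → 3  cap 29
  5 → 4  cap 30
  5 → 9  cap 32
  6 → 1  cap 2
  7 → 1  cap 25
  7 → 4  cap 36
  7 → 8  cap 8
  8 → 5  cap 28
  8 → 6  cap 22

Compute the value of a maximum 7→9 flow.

Maximum flow value: 65

augment #1: 7→1→9 bottleneck 13, total now 13
augment #2: 7→1→3→9 bottleneck 12, total now 25
augment #3: 7→4→3→9 bottleneck 12, total now 37
augment #4: 7→8→5→9 bottleneck 8, total now 45
augment #5: 7→4→3→8→5→9 bottleneck 15, total now 60
augment #6: 7→4→0→2→8→5→9 bottleneck 5, total now 65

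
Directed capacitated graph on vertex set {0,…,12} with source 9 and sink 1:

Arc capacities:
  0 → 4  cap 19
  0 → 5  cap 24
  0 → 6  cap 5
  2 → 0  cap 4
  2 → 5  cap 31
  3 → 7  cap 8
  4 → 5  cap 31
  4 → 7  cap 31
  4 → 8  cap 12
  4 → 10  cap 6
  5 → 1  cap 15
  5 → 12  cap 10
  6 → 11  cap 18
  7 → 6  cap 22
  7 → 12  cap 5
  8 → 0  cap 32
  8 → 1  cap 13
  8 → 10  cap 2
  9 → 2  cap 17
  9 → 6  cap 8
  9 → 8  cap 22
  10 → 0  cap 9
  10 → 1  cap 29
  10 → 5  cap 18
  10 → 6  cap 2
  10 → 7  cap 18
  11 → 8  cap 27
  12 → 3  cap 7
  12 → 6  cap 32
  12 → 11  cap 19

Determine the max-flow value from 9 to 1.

augment #1: 9→8→1 bottleneck 13, total now 13
augment #2: 9→2→5→1 bottleneck 15, total now 28
augment #3: 9→8→10→1 bottleneck 2, total now 30
augment #4: 9→2→0→4→10→1 bottleneck 2, total now 32
augment #5: 9→8→0→4→10→1 bottleneck 4, total now 36

Maximum flow value: 36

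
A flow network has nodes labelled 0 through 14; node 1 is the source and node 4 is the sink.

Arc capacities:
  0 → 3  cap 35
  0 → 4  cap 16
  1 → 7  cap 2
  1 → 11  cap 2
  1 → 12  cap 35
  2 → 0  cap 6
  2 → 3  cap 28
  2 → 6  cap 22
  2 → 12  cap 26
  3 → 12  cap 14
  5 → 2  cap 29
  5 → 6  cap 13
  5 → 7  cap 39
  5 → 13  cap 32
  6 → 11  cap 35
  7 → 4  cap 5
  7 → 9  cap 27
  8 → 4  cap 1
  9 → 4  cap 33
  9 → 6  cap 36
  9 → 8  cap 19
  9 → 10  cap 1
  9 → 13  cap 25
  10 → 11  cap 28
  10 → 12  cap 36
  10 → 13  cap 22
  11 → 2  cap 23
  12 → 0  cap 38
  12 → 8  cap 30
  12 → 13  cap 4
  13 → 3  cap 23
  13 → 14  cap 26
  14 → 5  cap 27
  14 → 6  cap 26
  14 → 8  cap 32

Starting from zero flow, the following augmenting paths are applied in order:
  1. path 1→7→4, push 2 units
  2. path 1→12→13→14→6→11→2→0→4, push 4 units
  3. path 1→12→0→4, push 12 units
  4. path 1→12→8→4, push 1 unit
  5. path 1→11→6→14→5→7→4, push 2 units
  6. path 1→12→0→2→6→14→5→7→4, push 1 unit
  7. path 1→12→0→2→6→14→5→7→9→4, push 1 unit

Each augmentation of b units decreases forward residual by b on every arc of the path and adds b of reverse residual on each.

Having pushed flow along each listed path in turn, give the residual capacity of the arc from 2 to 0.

Residual capacity of (2,0): 4

after path 1 (1→7→4, push 2): res(2,0)=6
after path 2 (1→12→13→14→6→11→2→0→4, push 4): res(2,0)=2
after path 3 (1→12→0→4, push 12): res(2,0)=2
after path 4 (1→12→8→4, push 1): res(2,0)=2
after path 5 (1→11→6→14→5→7→4, push 2): res(2,0)=2
after path 6 (1→12→0→2→6→14→5→7→4, push 1): res(2,0)=3
after path 7 (1→12→0→2→6→14→5→7→9→4, push 1): res(2,0)=4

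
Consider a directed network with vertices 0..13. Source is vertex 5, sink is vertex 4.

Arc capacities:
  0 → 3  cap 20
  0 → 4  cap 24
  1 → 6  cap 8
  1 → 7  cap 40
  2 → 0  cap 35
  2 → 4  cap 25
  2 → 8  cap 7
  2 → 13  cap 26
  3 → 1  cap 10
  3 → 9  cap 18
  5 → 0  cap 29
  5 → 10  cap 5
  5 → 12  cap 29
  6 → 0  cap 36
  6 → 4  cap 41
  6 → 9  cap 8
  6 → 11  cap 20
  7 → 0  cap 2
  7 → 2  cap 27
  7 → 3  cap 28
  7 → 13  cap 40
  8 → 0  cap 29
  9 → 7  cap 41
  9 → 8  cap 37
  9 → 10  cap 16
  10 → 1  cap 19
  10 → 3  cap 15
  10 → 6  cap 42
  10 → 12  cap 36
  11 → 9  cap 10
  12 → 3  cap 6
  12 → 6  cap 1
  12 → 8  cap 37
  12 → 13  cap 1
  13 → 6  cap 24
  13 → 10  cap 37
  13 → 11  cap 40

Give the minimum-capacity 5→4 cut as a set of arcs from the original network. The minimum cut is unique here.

Min-cut arcs: {(0,3), (0,4), (5,10), (12,3), (12,6), (12,13)} (total capacity 57)

augment #1: 5→0→4 push 24
augment #2: 5→10→6→4 push 5
augment #3: 5→12→6→4 push 1
augment #4: 5→12→13→6→4 push 1
augment #5: 5→0→3→1→6→4 push 5
augment #6: 5→12→3→1→6→4 push 3
augment #7: 5→12→3→1→7→2→4 push 2
augment #8: 5→12→3→9→7→2→4 push 1
augment #9: 5→12→8→0→3→9→7→2→4 push 15
max flow = 57; residual-reachable set from 5 gives S-side
cut edges (S→T): {(0,3), (0,4), (5,10), (12,3), (12,6), (12,13)} total cap 57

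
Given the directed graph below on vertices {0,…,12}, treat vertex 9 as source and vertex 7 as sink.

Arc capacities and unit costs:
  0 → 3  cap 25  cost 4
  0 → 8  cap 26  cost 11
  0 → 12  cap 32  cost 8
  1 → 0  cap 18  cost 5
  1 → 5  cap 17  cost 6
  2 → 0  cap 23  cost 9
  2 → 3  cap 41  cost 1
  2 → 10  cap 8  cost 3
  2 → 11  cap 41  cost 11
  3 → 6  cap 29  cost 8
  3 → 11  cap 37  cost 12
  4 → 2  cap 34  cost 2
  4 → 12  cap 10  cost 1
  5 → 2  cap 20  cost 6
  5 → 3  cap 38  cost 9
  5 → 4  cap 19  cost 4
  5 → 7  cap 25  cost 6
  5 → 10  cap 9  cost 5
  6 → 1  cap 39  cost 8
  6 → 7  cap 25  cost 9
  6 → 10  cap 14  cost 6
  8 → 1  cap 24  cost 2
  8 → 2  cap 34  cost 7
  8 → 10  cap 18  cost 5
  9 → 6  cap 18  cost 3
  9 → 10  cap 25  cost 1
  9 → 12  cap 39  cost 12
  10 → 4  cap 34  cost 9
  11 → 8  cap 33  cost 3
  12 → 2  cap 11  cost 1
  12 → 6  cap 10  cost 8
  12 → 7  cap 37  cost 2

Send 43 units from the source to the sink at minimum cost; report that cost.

Minimum cost for 43 units: 556

shortest-cost path #1: 9→6→7 push 18 @ unit cost 12 (adds 216)
shortest-cost path #2: 9→10→4→12→7 push 10 @ unit cost 13 (adds 130)
shortest-cost path #3: 9→12→7 push 15 @ unit cost 14 (adds 210)
total cost = 556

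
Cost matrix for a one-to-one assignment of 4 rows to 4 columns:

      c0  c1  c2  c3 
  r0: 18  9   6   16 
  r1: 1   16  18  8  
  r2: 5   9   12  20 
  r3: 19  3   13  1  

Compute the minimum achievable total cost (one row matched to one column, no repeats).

optimal assignment: row0→col2 (cost 6), row1→col0 (cost 1), row2→col1 (cost 9), row3→col3 (cost 1)
total = 6 + 1 + 9 + 1 = 17

Minimum assignment cost: 17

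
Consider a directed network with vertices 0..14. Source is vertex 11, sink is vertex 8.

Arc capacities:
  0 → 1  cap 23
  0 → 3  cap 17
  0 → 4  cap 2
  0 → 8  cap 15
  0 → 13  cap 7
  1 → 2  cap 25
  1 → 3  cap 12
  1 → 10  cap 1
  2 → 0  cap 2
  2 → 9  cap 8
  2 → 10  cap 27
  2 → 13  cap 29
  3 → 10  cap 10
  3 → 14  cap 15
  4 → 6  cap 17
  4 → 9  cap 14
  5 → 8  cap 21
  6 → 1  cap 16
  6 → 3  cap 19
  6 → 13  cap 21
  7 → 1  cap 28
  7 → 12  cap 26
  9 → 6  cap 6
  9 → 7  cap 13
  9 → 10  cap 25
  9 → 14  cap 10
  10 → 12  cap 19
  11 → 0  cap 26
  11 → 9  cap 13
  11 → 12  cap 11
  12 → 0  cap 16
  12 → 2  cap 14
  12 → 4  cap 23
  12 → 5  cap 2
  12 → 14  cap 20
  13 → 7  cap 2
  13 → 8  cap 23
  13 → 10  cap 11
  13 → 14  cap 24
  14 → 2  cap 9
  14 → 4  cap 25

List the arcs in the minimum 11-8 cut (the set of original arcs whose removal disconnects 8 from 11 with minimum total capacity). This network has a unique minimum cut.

Min-cut arcs: {(0,8), (12,5), (13,8)} (total capacity 40)

augment #1: 11→0→8 push 15
augment #2: 11→0→13→8 push 7
augment #3: 11→12→5→8 push 2
augment #4: 11→9→6→13→8 push 6
augment #5: 11→12→2→13→8 push 9
augment #6: 11→0→1→2→13→8 push 1
max flow = 40; residual-reachable set from 11 gives S-side
cut edges (S→T): {(0,8), (12,5), (13,8)} total cap 40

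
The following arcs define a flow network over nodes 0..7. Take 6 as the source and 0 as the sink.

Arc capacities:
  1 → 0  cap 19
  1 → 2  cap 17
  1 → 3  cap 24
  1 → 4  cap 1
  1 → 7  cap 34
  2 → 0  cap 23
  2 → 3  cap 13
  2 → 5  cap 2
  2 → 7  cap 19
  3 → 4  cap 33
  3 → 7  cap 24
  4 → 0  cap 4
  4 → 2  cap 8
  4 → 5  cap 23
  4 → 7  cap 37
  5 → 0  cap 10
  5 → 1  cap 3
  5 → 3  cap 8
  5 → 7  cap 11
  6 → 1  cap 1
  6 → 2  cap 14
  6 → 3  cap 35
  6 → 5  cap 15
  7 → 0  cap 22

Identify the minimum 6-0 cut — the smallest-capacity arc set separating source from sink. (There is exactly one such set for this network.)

augment #1: 6→1→0 push 1
augment #2: 6→2→0 push 14
augment #3: 6→5→0 push 10
augment #4: 6→3→4→0 push 4
augment #5: 6→3→7→0 push 22
augment #6: 6→5→1→0 push 3
augment #7: 6→3→4→2→0 push 8
max flow = 62; residual-reachable set from 6 gives S-side
cut edges (S→T): {(4,0), (4,2), (5,0), (5,1), (6,1), (6,2), (7,0)} total cap 62

Min-cut arcs: {(4,0), (4,2), (5,0), (5,1), (6,1), (6,2), (7,0)} (total capacity 62)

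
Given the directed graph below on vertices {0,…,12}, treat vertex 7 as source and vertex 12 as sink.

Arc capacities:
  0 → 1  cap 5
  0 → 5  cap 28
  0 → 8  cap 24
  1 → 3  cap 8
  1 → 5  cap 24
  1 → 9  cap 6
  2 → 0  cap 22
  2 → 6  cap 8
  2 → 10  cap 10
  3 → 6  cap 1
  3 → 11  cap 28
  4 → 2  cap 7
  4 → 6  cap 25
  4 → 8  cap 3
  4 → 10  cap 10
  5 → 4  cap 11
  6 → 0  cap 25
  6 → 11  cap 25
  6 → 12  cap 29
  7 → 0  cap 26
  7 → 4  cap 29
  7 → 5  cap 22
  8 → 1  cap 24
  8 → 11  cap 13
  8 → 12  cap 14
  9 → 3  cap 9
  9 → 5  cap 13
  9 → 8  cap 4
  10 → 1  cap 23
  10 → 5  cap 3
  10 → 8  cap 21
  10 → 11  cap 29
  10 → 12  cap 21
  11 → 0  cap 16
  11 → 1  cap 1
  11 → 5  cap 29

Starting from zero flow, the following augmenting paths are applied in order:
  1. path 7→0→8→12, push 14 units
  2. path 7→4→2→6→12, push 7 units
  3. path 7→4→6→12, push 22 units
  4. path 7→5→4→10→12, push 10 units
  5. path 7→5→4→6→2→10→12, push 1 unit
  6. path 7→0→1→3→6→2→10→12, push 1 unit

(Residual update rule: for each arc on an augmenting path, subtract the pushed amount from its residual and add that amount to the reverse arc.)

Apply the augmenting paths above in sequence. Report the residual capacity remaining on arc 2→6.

Residual capacity of (2,6): 3

after path 1 (7→0→8→12, push 14): res(2,6)=8
after path 2 (7→4→2→6→12, push 7): res(2,6)=1
after path 3 (7→4→6→12, push 22): res(2,6)=1
after path 4 (7→5→4→10→12, push 10): res(2,6)=1
after path 5 (7→5→4→6→2→10→12, push 1): res(2,6)=2
after path 6 (7→0→1→3→6→2→10→12, push 1): res(2,6)=3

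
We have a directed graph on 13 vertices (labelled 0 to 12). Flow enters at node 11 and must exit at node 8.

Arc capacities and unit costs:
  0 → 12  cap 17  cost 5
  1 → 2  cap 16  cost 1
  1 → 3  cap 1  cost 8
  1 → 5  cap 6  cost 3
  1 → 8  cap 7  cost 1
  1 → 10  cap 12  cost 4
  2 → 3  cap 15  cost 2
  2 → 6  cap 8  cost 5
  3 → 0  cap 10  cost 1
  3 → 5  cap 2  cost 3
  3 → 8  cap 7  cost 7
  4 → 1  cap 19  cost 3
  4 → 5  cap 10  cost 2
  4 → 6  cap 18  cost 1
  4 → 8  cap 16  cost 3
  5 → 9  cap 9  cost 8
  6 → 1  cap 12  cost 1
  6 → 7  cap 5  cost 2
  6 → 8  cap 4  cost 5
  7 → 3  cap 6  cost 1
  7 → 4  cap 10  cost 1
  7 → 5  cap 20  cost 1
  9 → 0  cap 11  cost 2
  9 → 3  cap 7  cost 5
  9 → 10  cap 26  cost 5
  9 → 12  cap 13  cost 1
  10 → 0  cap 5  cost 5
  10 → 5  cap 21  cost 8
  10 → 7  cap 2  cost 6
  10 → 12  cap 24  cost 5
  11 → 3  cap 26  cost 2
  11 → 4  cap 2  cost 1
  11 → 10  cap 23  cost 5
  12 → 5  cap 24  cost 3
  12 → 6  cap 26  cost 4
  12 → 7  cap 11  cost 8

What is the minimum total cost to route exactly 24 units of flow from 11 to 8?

shortest-cost path #1: 11→4→8 push 2 @ unit cost 4 (adds 8)
shortest-cost path #2: 11→3→8 push 7 @ unit cost 9 (adds 63)
shortest-cost path #3: 11→3→0→12→6→1→8 push 7 @ unit cost 14 (adds 98)
shortest-cost path #4: 11→10→7→4→8 push 2 @ unit cost 15 (adds 30)
shortest-cost path #5: 11→3→0→12→6→8 push 3 @ unit cost 17 (adds 51)
shortest-cost path #6: 11→10→12→6→8 push 1 @ unit cost 19 (adds 19)
shortest-cost path #7: 11→10→12→6→7→4→8 push 2 @ unit cost 20 (adds 40)
total cost = 309

Minimum cost for 24 units: 309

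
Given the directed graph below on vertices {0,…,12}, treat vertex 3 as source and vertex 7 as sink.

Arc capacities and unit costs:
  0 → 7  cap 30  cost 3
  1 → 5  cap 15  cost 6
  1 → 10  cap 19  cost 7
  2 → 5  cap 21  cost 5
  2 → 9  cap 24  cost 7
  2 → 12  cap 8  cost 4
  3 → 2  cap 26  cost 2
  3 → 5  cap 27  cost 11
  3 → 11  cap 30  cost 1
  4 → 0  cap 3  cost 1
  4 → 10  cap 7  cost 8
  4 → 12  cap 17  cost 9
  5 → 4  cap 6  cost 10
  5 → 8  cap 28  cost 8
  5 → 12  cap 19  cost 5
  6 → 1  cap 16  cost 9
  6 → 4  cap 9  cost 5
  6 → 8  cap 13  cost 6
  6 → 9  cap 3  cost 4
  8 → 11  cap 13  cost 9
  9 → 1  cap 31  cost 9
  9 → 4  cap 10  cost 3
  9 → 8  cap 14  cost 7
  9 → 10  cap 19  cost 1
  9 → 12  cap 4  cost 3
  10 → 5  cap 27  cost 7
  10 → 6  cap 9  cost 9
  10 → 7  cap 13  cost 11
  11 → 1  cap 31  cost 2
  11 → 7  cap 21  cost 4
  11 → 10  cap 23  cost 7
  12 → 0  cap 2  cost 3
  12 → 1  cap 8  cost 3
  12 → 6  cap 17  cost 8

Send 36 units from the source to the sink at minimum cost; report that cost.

Minimum cost for 36 units: 369

shortest-cost path #1: 3→11→7 push 21 @ unit cost 5 (adds 105)
shortest-cost path #2: 3→2→12→0→7 push 2 @ unit cost 12 (adds 24)
shortest-cost path #3: 3→2→9→4→0→7 push 3 @ unit cost 16 (adds 48)
shortest-cost path #4: 3→11→10→7 push 9 @ unit cost 19 (adds 171)
shortest-cost path #5: 3→2→9→10→7 push 1 @ unit cost 21 (adds 21)
total cost = 369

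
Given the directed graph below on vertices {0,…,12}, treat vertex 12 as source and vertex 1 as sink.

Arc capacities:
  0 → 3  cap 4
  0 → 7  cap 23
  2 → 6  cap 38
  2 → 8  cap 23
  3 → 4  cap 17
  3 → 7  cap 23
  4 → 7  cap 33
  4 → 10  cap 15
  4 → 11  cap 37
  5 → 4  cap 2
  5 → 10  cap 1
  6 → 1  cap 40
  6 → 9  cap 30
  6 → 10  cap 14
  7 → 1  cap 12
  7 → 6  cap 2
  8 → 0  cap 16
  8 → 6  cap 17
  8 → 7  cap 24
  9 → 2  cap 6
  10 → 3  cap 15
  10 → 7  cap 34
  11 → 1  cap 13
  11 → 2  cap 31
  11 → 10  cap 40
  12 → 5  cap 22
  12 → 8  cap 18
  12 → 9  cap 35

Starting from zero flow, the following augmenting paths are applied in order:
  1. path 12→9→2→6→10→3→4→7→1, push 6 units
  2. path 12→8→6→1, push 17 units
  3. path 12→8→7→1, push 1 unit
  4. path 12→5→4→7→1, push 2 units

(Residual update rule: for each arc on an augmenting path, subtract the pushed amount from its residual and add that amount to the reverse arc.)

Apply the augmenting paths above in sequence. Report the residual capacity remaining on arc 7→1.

Residual capacity of (7,1): 3

after path 1 (12→9→2→6→10→3→4→7→1, push 6): res(7,1)=6
after path 2 (12→8→6→1, push 17): res(7,1)=6
after path 3 (12→8→7→1, push 1): res(7,1)=5
after path 4 (12→5→4→7→1, push 2): res(7,1)=3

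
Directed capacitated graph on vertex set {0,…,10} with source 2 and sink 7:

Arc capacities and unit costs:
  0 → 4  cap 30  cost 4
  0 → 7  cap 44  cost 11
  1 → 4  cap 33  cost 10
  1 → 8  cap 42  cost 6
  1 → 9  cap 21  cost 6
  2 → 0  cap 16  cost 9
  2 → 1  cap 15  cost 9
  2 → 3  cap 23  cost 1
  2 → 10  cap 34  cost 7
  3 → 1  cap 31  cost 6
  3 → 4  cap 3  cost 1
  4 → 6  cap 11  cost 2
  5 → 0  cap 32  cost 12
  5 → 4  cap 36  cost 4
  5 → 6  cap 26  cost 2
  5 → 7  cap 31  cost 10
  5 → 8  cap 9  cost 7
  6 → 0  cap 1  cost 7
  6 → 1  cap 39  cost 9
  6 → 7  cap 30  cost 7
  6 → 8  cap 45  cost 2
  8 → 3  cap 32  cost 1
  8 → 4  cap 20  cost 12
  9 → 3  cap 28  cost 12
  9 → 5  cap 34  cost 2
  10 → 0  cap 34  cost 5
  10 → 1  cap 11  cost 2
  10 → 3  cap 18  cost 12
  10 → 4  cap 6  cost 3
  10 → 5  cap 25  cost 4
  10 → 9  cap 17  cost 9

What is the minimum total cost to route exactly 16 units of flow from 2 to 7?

shortest-cost path #1: 2→3→4→6→7 push 3 @ unit cost 11 (adds 33)
shortest-cost path #2: 2→10→4→6→7 push 6 @ unit cost 19 (adds 114)
shortest-cost path #3: 2→0→7 push 7 @ unit cost 20 (adds 140)
total cost = 287

Minimum cost for 16 units: 287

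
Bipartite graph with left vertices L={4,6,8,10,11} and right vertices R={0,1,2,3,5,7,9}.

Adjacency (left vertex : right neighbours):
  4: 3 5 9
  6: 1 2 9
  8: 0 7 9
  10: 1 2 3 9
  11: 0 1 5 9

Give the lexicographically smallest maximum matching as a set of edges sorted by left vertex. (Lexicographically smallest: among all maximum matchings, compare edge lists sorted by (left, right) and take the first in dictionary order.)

Lex-smallest maximum matching: {(4,3), (6,1), (8,0), (10,2), (11,5)}

|M| = 5 (so the lex-smallest maximum matching has 5 edges)
process left vertices in ascending order; for each, take the smallest-labelled available neighbour that still permits 5 edges overall, or leave it unmatched if none does
lex-smallest matching: {4-3, 6-1, 8-0, 10-2, 11-5}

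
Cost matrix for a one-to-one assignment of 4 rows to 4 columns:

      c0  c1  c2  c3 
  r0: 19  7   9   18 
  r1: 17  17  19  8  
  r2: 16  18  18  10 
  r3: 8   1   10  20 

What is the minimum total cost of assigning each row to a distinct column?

optimal assignment: row0→col2 (cost 9), row1→col3 (cost 8), row2→col0 (cost 16), row3→col1 (cost 1)
total = 9 + 8 + 16 + 1 = 34

Minimum assignment cost: 34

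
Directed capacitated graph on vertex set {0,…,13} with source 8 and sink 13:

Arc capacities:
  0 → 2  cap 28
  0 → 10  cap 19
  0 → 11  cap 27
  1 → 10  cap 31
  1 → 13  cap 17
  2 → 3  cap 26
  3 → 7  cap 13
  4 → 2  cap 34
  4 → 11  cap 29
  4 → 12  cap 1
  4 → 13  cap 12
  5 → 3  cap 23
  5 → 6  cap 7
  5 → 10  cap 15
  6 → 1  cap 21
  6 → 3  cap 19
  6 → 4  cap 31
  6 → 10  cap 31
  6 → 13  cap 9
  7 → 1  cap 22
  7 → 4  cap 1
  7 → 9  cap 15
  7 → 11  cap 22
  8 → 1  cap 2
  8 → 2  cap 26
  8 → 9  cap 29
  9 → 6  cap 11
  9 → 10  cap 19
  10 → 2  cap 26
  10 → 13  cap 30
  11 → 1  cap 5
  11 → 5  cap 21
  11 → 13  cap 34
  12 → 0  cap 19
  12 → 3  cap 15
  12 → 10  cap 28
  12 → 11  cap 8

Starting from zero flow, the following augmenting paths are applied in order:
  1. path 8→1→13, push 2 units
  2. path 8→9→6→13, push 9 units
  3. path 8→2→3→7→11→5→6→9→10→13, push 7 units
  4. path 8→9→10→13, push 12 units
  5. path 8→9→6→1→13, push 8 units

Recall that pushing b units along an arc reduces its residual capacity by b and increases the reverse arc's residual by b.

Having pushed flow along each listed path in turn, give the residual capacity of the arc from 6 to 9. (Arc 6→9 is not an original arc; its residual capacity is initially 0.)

Residual capacity of (6,9): 10

after path 1 (8→1→13, push 2): res(6,9)=0
after path 2 (8→9→6→13, push 9): res(6,9)=9
after path 3 (8→2→3→7→11→5→6→9→10→13, push 7): res(6,9)=2
after path 4 (8→9→10→13, push 12): res(6,9)=2
after path 5 (8→9→6→1→13, push 8): res(6,9)=10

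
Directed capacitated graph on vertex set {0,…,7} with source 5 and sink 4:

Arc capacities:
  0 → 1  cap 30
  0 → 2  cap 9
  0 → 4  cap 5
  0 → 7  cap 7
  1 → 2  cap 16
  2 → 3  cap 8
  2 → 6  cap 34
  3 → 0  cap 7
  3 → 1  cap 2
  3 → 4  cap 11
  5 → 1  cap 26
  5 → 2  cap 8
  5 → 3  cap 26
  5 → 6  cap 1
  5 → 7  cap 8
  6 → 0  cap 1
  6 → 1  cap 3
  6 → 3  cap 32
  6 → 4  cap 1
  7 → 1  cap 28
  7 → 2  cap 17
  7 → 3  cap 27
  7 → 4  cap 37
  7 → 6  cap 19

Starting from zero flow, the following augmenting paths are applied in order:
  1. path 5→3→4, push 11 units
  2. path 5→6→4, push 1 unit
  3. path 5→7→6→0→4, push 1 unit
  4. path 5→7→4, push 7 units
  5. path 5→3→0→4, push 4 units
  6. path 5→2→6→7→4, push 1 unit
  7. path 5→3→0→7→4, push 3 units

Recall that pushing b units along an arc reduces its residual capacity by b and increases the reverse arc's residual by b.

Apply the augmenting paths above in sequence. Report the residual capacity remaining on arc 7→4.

Residual capacity of (7,4): 26

after path 1 (5→3→4, push 11): res(7,4)=37
after path 2 (5→6→4, push 1): res(7,4)=37
after path 3 (5→7→6→0→4, push 1): res(7,4)=37
after path 4 (5→7→4, push 7): res(7,4)=30
after path 5 (5→3→0→4, push 4): res(7,4)=30
after path 6 (5→2→6→7→4, push 1): res(7,4)=29
after path 7 (5→3→0→7→4, push 3): res(7,4)=26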